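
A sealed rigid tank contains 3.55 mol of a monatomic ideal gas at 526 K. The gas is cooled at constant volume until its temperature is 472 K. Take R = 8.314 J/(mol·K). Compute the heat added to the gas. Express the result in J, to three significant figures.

Q ≈ -2390 J

Constant volume ⇒ W = 0, so Q = ΔU = nCᵥΔT with Cᵥ = 3R/2 = 12.47 J/(mol·K).
ΔU = (3.55)(12.47)(472 − 526) = -2391 J.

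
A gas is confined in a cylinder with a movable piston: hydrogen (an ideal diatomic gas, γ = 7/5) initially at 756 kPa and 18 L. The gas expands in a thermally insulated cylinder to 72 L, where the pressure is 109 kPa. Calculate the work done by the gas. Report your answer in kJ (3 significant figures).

Adiabatic: W = (P₁V₁ − P₂V₂)/(γ − 1) with γ = 7/5.
P₁V₁ = 13608 J, P₂V₂ = 7848 J.
W = (13608 − 7848) / 0.4 = 14400 J.

W ≈ 14.4 kJ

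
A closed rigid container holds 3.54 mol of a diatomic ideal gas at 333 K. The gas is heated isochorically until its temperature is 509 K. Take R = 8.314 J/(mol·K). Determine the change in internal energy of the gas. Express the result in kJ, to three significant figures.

ΔU ≈ 12.9 kJ

Constant volume ⇒ W = 0, so Q = ΔU = nCᵥΔT with Cᵥ = 5R/2 = 20.79 J/(mol·K).
ΔU = (3.54)(20.79)(509 − 333) = 12950 J.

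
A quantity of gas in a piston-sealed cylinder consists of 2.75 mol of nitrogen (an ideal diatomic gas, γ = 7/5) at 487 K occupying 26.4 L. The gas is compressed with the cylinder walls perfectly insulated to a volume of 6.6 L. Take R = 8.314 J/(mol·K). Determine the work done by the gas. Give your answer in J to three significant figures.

W ≈ -20600 J

Adiabatic: TV^(γ−1) = const with γ = 7/5.
T₂ = T₁ (V₁/V₂)^(γ−1) = 487 × (26.4/6.6)^0.4 = 487 × 1.741 = 847.9 K.
W_by = nCᵥ(T₁ − T₂) = (2.75)(20.79)(487 − 847.9) = -20630 J.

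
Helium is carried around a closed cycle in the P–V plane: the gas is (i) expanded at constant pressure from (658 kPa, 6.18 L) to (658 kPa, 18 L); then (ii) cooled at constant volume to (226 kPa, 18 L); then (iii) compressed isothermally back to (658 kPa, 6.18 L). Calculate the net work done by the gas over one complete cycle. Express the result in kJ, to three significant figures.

Leg (i): W = PΔV = (658)(18 − 6.18) = 7778 J.
Leg (ii): W = 0.
Leg (iii): W = PᵢVᵢ ln(V_f/Vᵢ) = (4068) ln(6.18/18) = -4349 J.
W_net = 7778 − 4349 = 3429 J.

W_net ≈ 3.43 kJ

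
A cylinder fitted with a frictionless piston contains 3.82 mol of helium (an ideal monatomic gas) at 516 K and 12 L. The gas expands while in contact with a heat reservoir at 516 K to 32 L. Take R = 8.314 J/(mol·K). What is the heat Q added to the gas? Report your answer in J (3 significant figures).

Isothermal ⇒ ΔU = 0, so Q = W = nRT ln(V₂/V₁).
Q = (3.82)(8.314)(516) ln(32/12) = 16388 × 0.9808 = 16074 J.

Q ≈ 16100 J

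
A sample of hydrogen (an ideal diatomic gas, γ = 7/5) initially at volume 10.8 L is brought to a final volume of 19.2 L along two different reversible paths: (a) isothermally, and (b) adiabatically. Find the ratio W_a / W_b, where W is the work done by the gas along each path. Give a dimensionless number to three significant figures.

W_a / W_b ≈ 1.12

Path (a) isothermal: W = P₁V₁ ln(V₂/V₁) → W_a/(P₁V₁) = 0.5754.
Path (b) adiabatic: W = P₁V₁(1 − (V₁/V₂)^(γ−1))/(γ−1) → W_b/(P₁V₁) = 0.514.
W_a / W_b = 0.5754 / 0.514 = 1.119.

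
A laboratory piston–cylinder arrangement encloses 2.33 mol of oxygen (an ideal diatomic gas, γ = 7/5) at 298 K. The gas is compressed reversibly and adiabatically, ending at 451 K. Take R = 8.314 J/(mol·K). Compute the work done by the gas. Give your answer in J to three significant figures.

W ≈ -7410 J

Adiabatic ⇒ Q = 0, so W_by = −ΔU = nCᵥ(T₁ − T₂).
Cᵥ = 5R/2 = 20.79 J/(mol·K).
W = (2.33)(20.79)(298 − 451) = -7410 J.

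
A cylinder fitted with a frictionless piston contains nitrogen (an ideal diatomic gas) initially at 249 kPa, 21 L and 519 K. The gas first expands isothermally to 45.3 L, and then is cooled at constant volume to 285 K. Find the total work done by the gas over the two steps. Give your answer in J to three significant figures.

Step 1 (isothermal): W = P₁V₁ ln(V₂/V₁) = (5229) ln(45.3/21) = 4020 J.
Step 2 (isochoric): W = 0 (constant volume).
W_total = 4020 + 0 = 4020 J.

W_total ≈ 4020 J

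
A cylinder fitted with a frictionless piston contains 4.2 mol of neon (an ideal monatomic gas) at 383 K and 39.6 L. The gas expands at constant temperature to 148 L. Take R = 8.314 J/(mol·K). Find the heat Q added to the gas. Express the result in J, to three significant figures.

Isothermal ⇒ ΔU = 0, so Q = W = nRT ln(V₂/V₁).
Q = (4.2)(8.314)(383) ln(148/39.6) = 13374 × 1.318 = 17632 J.

Q ≈ 17600 J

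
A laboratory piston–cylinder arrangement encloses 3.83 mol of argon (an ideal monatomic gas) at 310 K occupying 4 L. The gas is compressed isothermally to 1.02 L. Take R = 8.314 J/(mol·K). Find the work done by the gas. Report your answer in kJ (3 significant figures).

Isothermal: W = nRT ln(V₂/V₁).
W = (3.83)(8.314)(310) × ln(1.02/4)
  = 9871 × -1.366
W_by_gas = -13489 J.

W ≈ -13.5 kJ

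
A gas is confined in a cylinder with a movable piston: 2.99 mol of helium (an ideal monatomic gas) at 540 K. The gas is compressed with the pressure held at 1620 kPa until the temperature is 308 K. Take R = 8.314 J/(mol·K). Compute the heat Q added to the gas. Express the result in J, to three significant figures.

Isobaric: W = nRΔT = (2.99)(8.314)(-232) = -5767 J.
ΔU = nCᵥΔT with Cᵥ = 3R/2: ΔU = (2.99)(12.47)(-232) = -8651 J.
Q = ΔU + W = -8651 − 5767 = -14418 J.

Q ≈ -14400 J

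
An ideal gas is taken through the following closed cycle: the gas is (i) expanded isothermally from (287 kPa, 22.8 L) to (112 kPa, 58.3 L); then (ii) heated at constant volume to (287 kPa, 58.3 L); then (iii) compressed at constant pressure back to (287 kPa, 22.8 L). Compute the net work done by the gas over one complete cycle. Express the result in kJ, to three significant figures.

W_net ≈ -4.05 kJ

Leg (i): W = PᵢVᵢ ln(V_f/Vᵢ) = (6544) ln(58.3/22.8) = 6143 J.
Leg (ii): W = 0.
Leg (iii): W = PΔV = (287)(22.8 − 58.3) = -10188 J.
W_net = 6143 − 10188 = -4045 J.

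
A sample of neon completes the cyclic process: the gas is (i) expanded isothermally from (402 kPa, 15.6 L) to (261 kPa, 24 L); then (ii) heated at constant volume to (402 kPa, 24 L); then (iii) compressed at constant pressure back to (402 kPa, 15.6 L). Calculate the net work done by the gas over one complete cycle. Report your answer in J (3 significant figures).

Leg (i): W = PᵢVᵢ ln(V_f/Vᵢ) = (6271) ln(24/15.6) = 2702 J.
Leg (ii): W = 0.
Leg (iii): W = PΔV = (402)(15.6 − 24) = -3377 J.
W_net = 2702 − 3377 = -675.3 J.

W_net ≈ -675 J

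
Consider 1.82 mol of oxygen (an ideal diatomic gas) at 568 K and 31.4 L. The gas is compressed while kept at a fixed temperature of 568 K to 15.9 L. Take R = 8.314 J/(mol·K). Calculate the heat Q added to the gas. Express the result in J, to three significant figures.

Isothermal ⇒ ΔU = 0, so Q = W = nRT ln(V₂/V₁).
Q = (1.82)(8.314)(568) ln(15.9/31.4) = 8595 × -0.6805 = -5849 J.

Q ≈ -5850 J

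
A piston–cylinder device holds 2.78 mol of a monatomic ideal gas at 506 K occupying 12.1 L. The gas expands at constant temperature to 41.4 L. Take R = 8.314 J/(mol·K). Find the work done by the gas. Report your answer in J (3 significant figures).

W ≈ 14400 J

Isothermal: W = nRT ln(V₂/V₁).
W = (2.78)(8.314)(506) × ln(41.4/12.1)
  = 11695 × 1.23
W_by_gas = 14386 J.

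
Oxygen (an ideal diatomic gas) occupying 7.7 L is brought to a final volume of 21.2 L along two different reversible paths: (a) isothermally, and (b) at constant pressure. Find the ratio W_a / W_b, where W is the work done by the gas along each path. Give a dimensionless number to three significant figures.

W_a / W_b ≈ 0.578

Path (a) isothermal: W = P₁V₁ ln(V₂/V₁) → W_a/(P₁V₁) = 1.013.
Path (b) isobaric: W = P₁(V₂ − V₁) → W_b/(P₁V₁) = 1.753.
W_a / W_b = 1.013 / 1.753 = 0.5777.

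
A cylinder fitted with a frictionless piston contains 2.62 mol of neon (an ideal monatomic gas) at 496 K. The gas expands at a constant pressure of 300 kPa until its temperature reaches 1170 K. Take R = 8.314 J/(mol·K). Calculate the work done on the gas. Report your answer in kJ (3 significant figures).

Isobaric: W = P ΔV = nR ΔT.
W = (2.62)(8.314)(1170 − 496) = 14682 J.
Work on gas = −W_by = -14682 J.

W ≈ -14.7 kJ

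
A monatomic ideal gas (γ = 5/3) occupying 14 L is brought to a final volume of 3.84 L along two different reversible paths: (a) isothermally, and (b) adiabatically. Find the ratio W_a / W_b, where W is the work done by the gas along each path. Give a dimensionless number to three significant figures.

W_a / W_b ≈ 0.630

Path (a) isothermal: W = P₁V₁ ln(V₂/V₁) → W_a/(P₁V₁) = -1.294.
Path (b) adiabatic: W = P₁V₁(1 − (V₁/V₂)^(γ−1))/(γ−1) → W_b/(P₁V₁) = -2.053.
W_a / W_b = -1.294 / -2.053 = 0.63.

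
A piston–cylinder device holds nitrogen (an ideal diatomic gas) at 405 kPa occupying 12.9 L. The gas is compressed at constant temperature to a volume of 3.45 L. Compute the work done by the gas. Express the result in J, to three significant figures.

Isothermal: W = nRT ln(V₂/V₁) = P₁V₁ ln(V₂/V₁).
P₁V₁ = (405 kPa)(12.9 L) = 5224 J.
W = 5224 × ln(3.45/12.9) = 5224 × -1.319
W_by_gas = -6890 J.

W ≈ -6890 J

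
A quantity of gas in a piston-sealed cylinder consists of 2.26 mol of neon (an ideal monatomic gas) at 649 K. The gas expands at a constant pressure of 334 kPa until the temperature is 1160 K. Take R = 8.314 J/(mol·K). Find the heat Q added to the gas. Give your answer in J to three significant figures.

Isobaric: W = nRΔT = (2.26)(8.314)(511) = 9602 J.
ΔU = nCᵥΔT with Cᵥ = 3R/2: ΔU = (2.26)(12.47)(511) = 14402 J.
Q = ΔU + W = 14402 + 9602 = 24004 J.

Q ≈ 24000 J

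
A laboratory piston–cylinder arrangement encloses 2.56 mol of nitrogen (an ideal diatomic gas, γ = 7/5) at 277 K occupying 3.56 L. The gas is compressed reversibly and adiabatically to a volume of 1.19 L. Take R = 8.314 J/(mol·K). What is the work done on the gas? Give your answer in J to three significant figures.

Adiabatic: TV^(γ−1) = const with γ = 7/5.
T₂ = T₁ (V₁/V₂)^(γ−1) = 277 × (3.56/1.19)^0.4 = 277 × 1.55 = 429.4 K.
W_by = nCᵥ(T₁ − T₂) = (2.56)(20.79)(277 − 429.4) = -8108 J.
Work on gas = −W_by = 8108 J.

W ≈ 8110 J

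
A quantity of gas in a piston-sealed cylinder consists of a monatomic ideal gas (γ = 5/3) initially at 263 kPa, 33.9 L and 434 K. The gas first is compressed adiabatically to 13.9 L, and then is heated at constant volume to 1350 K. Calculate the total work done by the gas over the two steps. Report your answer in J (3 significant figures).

W_total ≈ -10900 J

Step 1 (adiabatic): W = (P₁V₁ − P₂V₂)/(γ−1) = (8916 − 16154)/0.667 = -10857 J.
Step 2 (isochoric): W = 0 (constant volume).
W_total = -10857 + 0 = -10857 J.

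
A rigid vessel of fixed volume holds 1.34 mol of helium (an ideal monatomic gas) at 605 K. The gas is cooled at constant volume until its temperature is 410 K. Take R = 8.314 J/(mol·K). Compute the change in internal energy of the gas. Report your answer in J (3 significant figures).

ΔU ≈ -3260 J

Constant volume ⇒ W = 0, so Q = ΔU = nCᵥΔT with Cᵥ = 3R/2 = 12.47 J/(mol·K).
ΔU = (1.34)(12.47)(410 − 605) = -3259 J.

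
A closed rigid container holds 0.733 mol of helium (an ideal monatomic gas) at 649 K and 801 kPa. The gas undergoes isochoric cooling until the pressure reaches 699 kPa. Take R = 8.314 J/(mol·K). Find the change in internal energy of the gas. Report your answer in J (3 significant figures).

ΔU ≈ -755 J

Constant volume ⇒ W = 0, so Q = ΔU = nCᵥΔT with Cᵥ = 3R/2 = 12.47 J/(mol·K).
At constant V, T₂/T₁ = P₂/P₁ ⇒ ΔT = T₁(P₂/P₁ − 1) = 649·(699/801 − 1) = -82.64 K.
ΔU = (0.733)(12.47)(-82.64) = -755.5 J.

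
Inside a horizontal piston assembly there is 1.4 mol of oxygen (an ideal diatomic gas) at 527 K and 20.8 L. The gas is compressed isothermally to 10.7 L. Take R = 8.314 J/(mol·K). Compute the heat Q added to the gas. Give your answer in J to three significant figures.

Q ≈ -4080 J

Isothermal ⇒ ΔU = 0, so Q = W = nRT ln(V₂/V₁).
Q = (1.4)(8.314)(527) ln(10.7/20.8) = 6134 × -0.6647 = -4077 J.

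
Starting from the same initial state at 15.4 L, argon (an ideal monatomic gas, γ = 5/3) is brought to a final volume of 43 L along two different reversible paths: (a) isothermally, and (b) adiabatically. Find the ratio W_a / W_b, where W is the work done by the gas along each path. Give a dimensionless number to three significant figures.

W_a / W_b ≈ 1.38

Path (a) isothermal: W = P₁V₁ ln(V₂/V₁) → W_a/(P₁V₁) = 1.027.
Path (b) adiabatic: W = P₁V₁(1 − (V₁/V₂)^(γ−1))/(γ−1) → W_b/(P₁V₁) = 0.7435.
W_a / W_b = 1.027 / 0.7435 = 1.381.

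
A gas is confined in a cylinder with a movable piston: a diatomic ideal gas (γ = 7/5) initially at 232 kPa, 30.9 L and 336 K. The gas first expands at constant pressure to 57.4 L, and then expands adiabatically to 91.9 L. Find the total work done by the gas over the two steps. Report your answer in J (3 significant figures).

W_total ≈ 11900 J

Step 1 (isobaric): W = PΔV = (232 kPa)(57.4 − 30.9 L) = 6148 J.
After step 1: P = 232 kPa, V = 57.4 L, T = 624.2 K.
Step 2 (adiabatic): W = (P₁V₁ − P₂V₂)/(γ−1) = (13317 − 11032)/0.4 = 5713 J.
W_total = 6148 + 5713 = 11861 J.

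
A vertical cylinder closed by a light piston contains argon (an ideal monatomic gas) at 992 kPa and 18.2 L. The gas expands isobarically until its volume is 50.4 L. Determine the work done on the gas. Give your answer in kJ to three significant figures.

W ≈ -31.9 kJ

Isobaric: W = P ΔV.
W = (992 kPa)(50.4 − 18.2 L) = (992)(32.2) = 31942 J.
Work on gas = −W_by = -31942 J.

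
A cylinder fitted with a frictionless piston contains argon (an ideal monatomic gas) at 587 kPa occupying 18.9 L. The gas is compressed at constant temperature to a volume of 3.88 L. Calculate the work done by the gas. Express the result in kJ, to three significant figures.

W ≈ -17.6 kJ

Isothermal: W = nRT ln(V₂/V₁) = P₁V₁ ln(V₂/V₁).
P₁V₁ = (587 kPa)(18.9 L) = 11094 J.
W = 11094 × ln(3.88/18.9) = 11094 × -1.583
W_by_gas = -17566 J.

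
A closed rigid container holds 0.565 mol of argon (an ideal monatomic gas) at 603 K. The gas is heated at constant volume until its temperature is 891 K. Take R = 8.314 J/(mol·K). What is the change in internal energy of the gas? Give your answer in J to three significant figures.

ΔU ≈ 2030 J

Constant volume ⇒ W = 0, so Q = ΔU = nCᵥΔT with Cᵥ = 3R/2 = 12.47 J/(mol·K).
ΔU = (0.565)(12.47)(891 − 603) = 2029 J.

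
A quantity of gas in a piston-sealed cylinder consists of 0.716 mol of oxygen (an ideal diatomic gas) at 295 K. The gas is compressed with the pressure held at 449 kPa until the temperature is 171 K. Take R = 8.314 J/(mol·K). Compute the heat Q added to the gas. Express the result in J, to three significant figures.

Q ≈ -2580 J

Isobaric: W = nRΔT = (0.716)(8.314)(-124) = -738.2 J.
ΔU = nCᵥΔT with Cᵥ = 5R/2: ΔU = (0.716)(20.79)(-124) = -1845 J.
Q = ΔU + W = -1845 − 738.2 = -2584 J.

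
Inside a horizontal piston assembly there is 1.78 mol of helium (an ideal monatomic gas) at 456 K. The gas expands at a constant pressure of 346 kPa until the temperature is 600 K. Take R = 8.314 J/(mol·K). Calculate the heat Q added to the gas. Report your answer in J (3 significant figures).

Isobaric: W = nRΔT = (1.78)(8.314)(144) = 2131 J.
ΔU = nCᵥΔT with Cᵥ = 3R/2: ΔU = (1.78)(12.47)(144) = 3197 J.
Q = ΔU + W = 3197 + 2131 = 5328 J.

Q ≈ 5330 J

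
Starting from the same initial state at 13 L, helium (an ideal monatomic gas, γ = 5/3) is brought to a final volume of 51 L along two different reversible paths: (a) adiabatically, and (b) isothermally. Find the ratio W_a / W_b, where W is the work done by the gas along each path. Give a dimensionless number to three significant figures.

W_a / W_b ≈ 0.656

Path (a) adiabatic: W = P₁V₁(1 − (V₁/V₂)^(γ−1))/(γ−1) → W_a/(P₁V₁) = 0.897.
Path (b) isothermal: W = P₁V₁ ln(V₂/V₁) → W_b/(P₁V₁) = 1.367.
W_a / W_b = 0.897 / 1.367 = 0.6562.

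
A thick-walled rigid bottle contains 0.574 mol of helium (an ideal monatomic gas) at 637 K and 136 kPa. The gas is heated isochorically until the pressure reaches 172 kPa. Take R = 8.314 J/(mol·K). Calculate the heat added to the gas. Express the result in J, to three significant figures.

Q ≈ 1210 J

Constant volume ⇒ W = 0, so Q = ΔU = nCᵥΔT with Cᵥ = 3R/2 = 12.47 J/(mol·K).
At constant V, T₂/T₁ = P₂/P₁ ⇒ ΔT = T₁(P₂/P₁ − 1) = 637·(172/136 − 1) = 168.6 K.
ΔU = (0.574)(12.47)(168.6) = 1207 J.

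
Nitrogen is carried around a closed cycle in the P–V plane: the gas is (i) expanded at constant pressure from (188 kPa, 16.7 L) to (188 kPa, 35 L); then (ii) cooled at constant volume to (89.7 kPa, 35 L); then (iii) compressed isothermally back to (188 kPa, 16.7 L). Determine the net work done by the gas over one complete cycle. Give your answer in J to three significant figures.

Leg (i): W = PΔV = (188)(35 − 16.7) = 3440 J.
Leg (ii): W = 0.
Leg (iii): W = PᵢVᵢ ln(V_f/Vᵢ) = (3140) ln(16.7/35) = -2323 J.
W_net = 3440 − 2323 = 1117 J.

W_net ≈ 1120 J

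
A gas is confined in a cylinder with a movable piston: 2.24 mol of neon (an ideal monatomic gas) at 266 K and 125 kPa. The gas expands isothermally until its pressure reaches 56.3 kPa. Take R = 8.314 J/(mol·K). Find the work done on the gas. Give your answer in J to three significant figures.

Isothermal process: W = nRT ln(V₂/V₁) = nRT ln(P₁/P₂).
W = (2.24)(8.314)(266) × ln(125/56.3)
  = 4954 × ln(2.22) = 4954 × 0.7976
W_by_gas = 3951 J; work on gas = −W_by = -3951 J.

W ≈ -3950 J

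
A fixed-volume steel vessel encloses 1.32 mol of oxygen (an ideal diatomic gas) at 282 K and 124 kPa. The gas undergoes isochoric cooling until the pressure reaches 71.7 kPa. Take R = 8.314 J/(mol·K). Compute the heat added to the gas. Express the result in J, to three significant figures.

Constant volume ⇒ W = 0, so Q = ΔU = nCᵥΔT with Cᵥ = 5R/2 = 20.79 J/(mol·K).
At constant V, T₂/T₁ = P₂/P₁ ⇒ ΔT = T₁(P₂/P₁ − 1) = 282·(71.7/124 − 1) = -118.9 K.
ΔU = (1.32)(20.79)(-118.9) = -3263 J.

Q ≈ -3260 J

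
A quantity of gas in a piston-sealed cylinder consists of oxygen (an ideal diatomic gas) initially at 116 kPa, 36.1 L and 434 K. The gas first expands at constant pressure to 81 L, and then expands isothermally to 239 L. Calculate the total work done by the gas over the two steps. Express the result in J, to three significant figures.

Step 1 (isobaric): W = PΔV = (116 kPa)(81 − 36.1 L) = 5208 J.
After step 1: P = 116 kPa, V = 81 L, T = 973.8 K.
Step 2 (isothermal): W = P₁V₁ ln(V₂/V₁) = (9396) ln(239/81) = 10167 J.
W_total = 5208 + 10167 = 15375 J.

W_total ≈ 15400 J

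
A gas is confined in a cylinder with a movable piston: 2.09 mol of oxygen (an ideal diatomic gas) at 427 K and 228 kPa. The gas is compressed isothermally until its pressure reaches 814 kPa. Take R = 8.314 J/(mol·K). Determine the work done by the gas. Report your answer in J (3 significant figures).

Isothermal process: W = nRT ln(V₂/V₁) = nRT ln(P₁/P₂).
W = (2.09)(8.314)(427) × ln(228/814)
  = 7420 × ln(0.2801) = 7420 × -1.273
W_by_gas = -9442 J.

W ≈ -9440 J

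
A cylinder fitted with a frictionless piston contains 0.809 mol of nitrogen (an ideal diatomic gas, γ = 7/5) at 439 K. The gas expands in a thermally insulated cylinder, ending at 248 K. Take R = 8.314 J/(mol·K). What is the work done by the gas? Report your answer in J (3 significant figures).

Adiabatic ⇒ Q = 0, so W_by = −ΔU = nCᵥ(T₁ − T₂).
Cᵥ = 5R/2 = 20.79 J/(mol·K).
W = (0.809)(20.79)(439 − 248) = 3212 J.

W ≈ 3210 J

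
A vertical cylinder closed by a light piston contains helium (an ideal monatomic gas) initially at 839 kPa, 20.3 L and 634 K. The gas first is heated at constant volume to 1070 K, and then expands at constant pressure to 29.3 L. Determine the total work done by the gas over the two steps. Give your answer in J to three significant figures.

W_total ≈ 12700 J

Step 1 (isochoric): W = 0 (constant volume).
After step 1: P = 1416 kPa (V unchanged).
Step 2 (isobaric): W = PΔV = (1416 kPa)(29.3 − 20.3 L) = 12744 J.
W_total = 0 + 12744 = 12744 J.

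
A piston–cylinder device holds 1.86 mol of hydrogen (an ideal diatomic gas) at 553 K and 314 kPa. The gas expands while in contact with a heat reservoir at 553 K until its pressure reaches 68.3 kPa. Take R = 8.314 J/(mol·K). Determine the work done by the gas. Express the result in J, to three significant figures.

W ≈ 13000 J

Isothermal process: W = nRT ln(V₂/V₁) = nRT ln(P₁/P₂).
W = (1.86)(8.314)(553) × ln(314/68.3)
  = 8552 × ln(4.597) = 8552 × 1.525
W_by_gas = 13045 J.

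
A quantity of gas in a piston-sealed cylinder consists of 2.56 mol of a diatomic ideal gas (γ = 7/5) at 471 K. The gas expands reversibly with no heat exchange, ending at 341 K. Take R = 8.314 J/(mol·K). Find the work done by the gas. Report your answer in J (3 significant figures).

W ≈ 6920 J

Adiabatic ⇒ Q = 0, so W_by = −ΔU = nCᵥ(T₁ − T₂).
Cᵥ = 5R/2 = 20.79 J/(mol·K).
W = (2.56)(20.79)(471 − 341) = 6917 J.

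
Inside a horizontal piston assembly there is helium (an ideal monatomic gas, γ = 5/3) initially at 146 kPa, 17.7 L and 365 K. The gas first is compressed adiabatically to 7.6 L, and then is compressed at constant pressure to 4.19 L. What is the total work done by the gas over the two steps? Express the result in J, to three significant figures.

Step 1 (adiabatic): W = (P₁V₁ − P₂V₂)/(γ−1) = (2584 − 4540)/0.667 = -2934 J.
After step 1: P = 597.4 kPa, V = 7.6 L, T = 641.3 K.
Step 2 (isobaric): W = PΔV = (597.4 kPa)(4.19 − 7.6 L) = -2037 J.
W_total = -2934 − 2037 = -4972 J.

W_total ≈ -4970 J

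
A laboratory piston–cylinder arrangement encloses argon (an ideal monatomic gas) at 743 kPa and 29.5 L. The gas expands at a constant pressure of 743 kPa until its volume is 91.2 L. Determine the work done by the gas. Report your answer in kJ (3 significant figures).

Isobaric: W = P ΔV.
W = (743 kPa)(91.2 − 29.5 L) = (743)(61.7) = 45843 J.

W ≈ 45.8 kJ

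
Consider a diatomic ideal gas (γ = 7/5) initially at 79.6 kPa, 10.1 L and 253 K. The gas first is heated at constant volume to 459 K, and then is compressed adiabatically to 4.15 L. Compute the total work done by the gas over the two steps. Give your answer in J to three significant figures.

Step 1 (isochoric): W = 0 (constant volume).
After step 1: P = 144.4 kPa (V unchanged).
Step 2 (adiabatic): W = (P₁V₁ − P₂V₂)/(γ−1) = (1459 − 2082)/0.4 = -1558 J.
W_total = 0 − 1558 = -1558 J.

W_total ≈ -1560 J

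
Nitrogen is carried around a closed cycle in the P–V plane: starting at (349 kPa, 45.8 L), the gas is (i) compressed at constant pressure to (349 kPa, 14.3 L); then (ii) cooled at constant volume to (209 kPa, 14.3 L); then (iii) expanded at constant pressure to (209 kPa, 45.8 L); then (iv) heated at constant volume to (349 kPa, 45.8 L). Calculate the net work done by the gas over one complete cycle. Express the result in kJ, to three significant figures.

W_net ≈ -4.41 kJ

Constant-volume legs do no work.
W(i) = (349)(14.3 − 45.8) = -10993 J; W(iii) = (209)(45.8 − 14.3) = 6583 J.
W_net = -10993 + 6583 = -4410 J (the counter-clockwise enclosed area).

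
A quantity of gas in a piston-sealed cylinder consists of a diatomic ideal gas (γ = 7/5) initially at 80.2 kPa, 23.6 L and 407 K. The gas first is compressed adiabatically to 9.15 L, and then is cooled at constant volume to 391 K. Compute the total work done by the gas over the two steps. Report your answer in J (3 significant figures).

Step 1 (adiabatic): W = (P₁V₁ − P₂V₂)/(γ−1) = (1893 − 2765)/0.4 = -2181 J.
Step 2 (isochoric): W = 0 (constant volume).
W_total = -2181 + 0 = -2181 J.

W_total ≈ -2180 J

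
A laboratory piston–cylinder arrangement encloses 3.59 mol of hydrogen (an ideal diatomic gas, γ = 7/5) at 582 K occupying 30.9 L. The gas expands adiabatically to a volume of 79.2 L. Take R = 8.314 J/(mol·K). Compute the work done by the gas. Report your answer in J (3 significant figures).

Adiabatic: TV^(γ−1) = const with γ = 7/5.
T₂ = T₁ (V₁/V₂)^(γ−1) = 582 × (30.9/79.2)^0.4 = 582 × 0.6863 = 399.4 K.
W_by = nCᵥ(T₁ − T₂) = (3.59)(20.79)(582 − 399.4) = 13625 J.

W ≈ 13600 J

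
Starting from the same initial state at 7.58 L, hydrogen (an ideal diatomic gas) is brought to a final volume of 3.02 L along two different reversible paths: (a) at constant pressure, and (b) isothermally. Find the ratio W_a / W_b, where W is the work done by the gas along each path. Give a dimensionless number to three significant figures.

Path (a) isobaric: W = P₁(V₂ − V₁) → W_a/(P₁V₁) = -0.6016.
Path (b) isothermal: W = P₁V₁ ln(V₂/V₁) → W_b/(P₁V₁) = -0.9203.
W_a / W_b = -0.6016 / -0.9203 = 0.6537.

W_a / W_b ≈ 0.654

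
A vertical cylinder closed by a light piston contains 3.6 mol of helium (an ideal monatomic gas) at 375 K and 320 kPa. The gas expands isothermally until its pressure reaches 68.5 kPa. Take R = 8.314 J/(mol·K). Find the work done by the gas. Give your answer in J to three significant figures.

Isothermal process: W = nRT ln(V₂/V₁) = nRT ln(P₁/P₂).
W = (3.6)(8.314)(375) × ln(320/68.5)
  = 11224 × ln(4.672) = 11224 × 1.541
W_by_gas = 17301 J.

W ≈ 17300 J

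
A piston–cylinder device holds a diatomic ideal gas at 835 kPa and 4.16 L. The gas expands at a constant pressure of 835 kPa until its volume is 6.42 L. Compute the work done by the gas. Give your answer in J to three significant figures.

W ≈ 1890 J

Isobaric: W = P ΔV.
W = (835 kPa)(6.42 − 4.16 L) = (835)(2.26) = 1887 J.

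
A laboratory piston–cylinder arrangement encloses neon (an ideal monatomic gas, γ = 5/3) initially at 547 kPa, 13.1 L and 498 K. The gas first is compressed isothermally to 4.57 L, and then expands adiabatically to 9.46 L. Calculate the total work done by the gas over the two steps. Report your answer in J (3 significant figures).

W_total ≈ -3420 J

Step 1 (isothermal): W = P₁V₁ ln(V₂/V₁) = (7166) ln(4.57/13.1) = -7546 J.
After step 1: P = 1568 kPa, V = 4.57 L, T = 498 K.
Step 2 (adiabatic): W = (P₁V₁ − P₂V₂)/(γ−1) = (7166 − 4412)/0.667 = 4131 J.
W_total = -7546 + 4131 = -3415 J.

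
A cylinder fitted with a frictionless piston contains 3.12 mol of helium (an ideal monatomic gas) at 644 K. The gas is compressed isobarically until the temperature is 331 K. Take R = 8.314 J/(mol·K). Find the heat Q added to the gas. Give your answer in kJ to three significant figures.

Isobaric: W = nRΔT = (3.12)(8.314)(-313) = -8119 J.
ΔU = nCᵥΔT with Cᵥ = 3R/2: ΔU = (3.12)(12.47)(-313) = -12179 J.
Q = ΔU + W = -12179 − 8119 = -20298 J.

Q ≈ -20.3 kJ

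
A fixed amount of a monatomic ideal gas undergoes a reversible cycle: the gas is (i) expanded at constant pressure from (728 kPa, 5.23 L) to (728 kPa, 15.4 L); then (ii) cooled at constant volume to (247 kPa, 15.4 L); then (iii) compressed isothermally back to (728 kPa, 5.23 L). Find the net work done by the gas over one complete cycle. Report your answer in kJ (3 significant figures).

W_net ≈ 3.30 kJ

Leg (i): W = PΔV = (728)(15.4 − 5.23) = 7404 J.
Leg (ii): W = 0.
Leg (iii): W = PᵢVᵢ ln(V_f/Vᵢ) = (3804) ln(5.23/15.4) = -4108 J.
W_net = 7404 − 4108 = 3296 J.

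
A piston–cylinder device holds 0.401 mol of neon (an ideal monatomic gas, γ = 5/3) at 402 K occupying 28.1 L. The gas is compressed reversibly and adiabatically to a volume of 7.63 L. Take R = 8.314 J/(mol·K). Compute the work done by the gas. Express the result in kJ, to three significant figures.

W ≈ -2.78 kJ

Adiabatic: TV^(γ−1) = const with γ = 5/3.
T₂ = T₁ (V₁/V₂)^(γ−1) = 402 × (28.1/7.63)^0.667 = 402 × 2.385 = 958.7 K.
W_by = nCᵥ(T₁ − T₂) = (0.401)(12.47)(402 − 958.7) = -2784 J.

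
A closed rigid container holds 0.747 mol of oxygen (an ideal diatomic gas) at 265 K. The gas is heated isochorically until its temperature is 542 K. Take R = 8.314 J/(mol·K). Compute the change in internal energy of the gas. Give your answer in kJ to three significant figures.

Constant volume ⇒ W = 0, so Q = ΔU = nCᵥΔT with Cᵥ = 5R/2 = 20.79 J/(mol·K).
ΔU = (0.747)(20.79)(542 − 265) = 4301 J.

ΔU ≈ 4.30 kJ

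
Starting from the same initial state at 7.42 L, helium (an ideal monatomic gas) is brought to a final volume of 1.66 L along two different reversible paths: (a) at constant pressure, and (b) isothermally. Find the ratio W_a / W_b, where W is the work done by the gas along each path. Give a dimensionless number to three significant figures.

Path (a) isobaric: W = P₁(V₂ − V₁) → W_a/(P₁V₁) = -0.7763.
Path (b) isothermal: W = P₁V₁ ln(V₂/V₁) → W_b/(P₁V₁) = -1.497.
W_a / W_b = -0.7763 / -1.497 = 0.5184.

W_a / W_b ≈ 0.518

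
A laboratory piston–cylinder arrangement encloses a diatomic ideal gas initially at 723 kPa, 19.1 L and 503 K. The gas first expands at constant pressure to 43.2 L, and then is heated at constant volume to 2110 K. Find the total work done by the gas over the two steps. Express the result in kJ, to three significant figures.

Step 1 (isobaric): W = PΔV = (723 kPa)(43.2 − 19.1 L) = 17424 J.
Step 2 (isochoric): W = 0 (constant volume).
W_total = 17424 + 0 = 17424 J.

W_total ≈ 17.4 kJ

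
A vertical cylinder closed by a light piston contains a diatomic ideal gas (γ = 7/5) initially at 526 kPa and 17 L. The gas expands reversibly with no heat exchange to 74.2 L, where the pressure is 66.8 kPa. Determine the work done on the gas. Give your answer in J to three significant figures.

W ≈ -9960 J

Adiabatic: W = (P₁V₁ − P₂V₂)/(γ − 1) with γ = 7/5.
P₁V₁ = 8942 J, P₂V₂ = 4957 J.
W = (8942 − 4957) / 0.4 = 9964 J.
Work on gas = −W_by = -9964 J.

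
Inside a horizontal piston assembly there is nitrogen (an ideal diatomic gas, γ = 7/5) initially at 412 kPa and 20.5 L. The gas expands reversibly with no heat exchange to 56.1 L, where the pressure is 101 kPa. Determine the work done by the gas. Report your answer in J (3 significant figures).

Adiabatic: W = (P₁V₁ − P₂V₂)/(γ − 1) with γ = 7/5.
P₁V₁ = 8446 J, P₂V₂ = 5666 J.
W = (8446 − 5666) / 0.4 = 6950 J.

W ≈ 6950 J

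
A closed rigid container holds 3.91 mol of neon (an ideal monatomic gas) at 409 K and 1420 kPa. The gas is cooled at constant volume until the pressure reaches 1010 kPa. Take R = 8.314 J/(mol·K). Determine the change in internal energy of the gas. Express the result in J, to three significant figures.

Constant volume ⇒ W = 0, so Q = ΔU = nCᵥΔT with Cᵥ = 3R/2 = 12.47 J/(mol·K).
At constant V, T₂/T₁ = P₂/P₁ ⇒ ΔT = T₁(P₂/P₁ − 1) = 409·(1010/1420 − 1) = -118.1 K.
ΔU = (3.91)(12.47)(-118.1) = -5758 J.

ΔU ≈ -5760 J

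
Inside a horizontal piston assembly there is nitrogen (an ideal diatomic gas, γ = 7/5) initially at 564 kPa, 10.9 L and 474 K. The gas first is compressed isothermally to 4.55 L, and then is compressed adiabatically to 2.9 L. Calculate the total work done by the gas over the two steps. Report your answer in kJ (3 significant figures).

Step 1 (isothermal): W = P₁V₁ ln(V₂/V₁) = (6148) ln(4.55/10.9) = -5371 J.
After step 1: P = 1351 kPa, V = 4.55 L, T = 474 K.
Step 2 (adiabatic): W = (P₁V₁ − P₂V₂)/(γ−1) = (6148 − 7361)/0.4 = -3034 J.
W_total = -5371 − 3034 = -8405 J.

W_total ≈ -8.40 kJ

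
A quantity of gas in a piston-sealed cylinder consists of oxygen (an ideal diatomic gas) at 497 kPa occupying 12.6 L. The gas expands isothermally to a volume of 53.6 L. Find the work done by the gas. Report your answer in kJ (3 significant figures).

Isothermal: W = nRT ln(V₂/V₁) = P₁V₁ ln(V₂/V₁).
P₁V₁ = (497 kPa)(12.6 L) = 6262 J.
W = 6262 × ln(53.6/12.6) = 6262 × 1.448
W_by_gas = 9067 J.

W ≈ 9.07 kJ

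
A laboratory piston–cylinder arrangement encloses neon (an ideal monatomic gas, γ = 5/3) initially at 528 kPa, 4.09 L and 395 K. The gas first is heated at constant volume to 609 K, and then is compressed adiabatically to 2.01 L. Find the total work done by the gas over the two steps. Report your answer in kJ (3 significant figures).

Step 1 (isochoric): W = 0 (constant volume).
After step 1: P = 814.1 kPa (V unchanged).
Step 2 (adiabatic): W = (P₁V₁ − P₂V₂)/(γ−1) = (3329 − 5346)/0.667 = -3025 J.
W_total = 0 − 3025 = -3025 J.

W_total ≈ -3.03 kJ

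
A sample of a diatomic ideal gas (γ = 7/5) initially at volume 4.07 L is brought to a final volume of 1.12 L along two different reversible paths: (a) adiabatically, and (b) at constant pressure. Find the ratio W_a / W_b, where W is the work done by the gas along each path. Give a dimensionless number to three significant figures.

Path (a) adiabatic: W = P₁V₁(1 − (V₁/V₂)^(γ−1))/(γ−1) → W_a/(P₁V₁) = -1.689.
Path (b) isobaric: W = P₁(V₂ − V₁) → W_b/(P₁V₁) = -0.7248.
W_a / W_b = -1.689 / -0.7248 = 2.33.

W_a / W_b ≈ 2.33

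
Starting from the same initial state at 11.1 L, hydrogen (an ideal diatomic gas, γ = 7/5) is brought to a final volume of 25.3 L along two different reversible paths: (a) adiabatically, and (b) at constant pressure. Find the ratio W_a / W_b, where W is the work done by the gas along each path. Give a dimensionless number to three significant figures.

W_a / W_b ≈ 0.549

Path (a) adiabatic: W = P₁V₁(1 − (V₁/V₂)^(γ−1))/(γ−1) → W_a/(P₁V₁) = 0.7019.
Path (b) isobaric: W = P₁(V₂ − V₁) → W_b/(P₁V₁) = 1.279.
W_a / W_b = 0.7019 / 1.279 = 0.5486.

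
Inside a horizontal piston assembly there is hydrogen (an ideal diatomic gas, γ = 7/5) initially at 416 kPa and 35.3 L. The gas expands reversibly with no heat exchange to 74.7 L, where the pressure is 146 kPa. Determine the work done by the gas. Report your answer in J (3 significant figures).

W ≈ 9450 J

Adiabatic: W = (P₁V₁ − P₂V₂)/(γ − 1) with γ = 7/5.
P₁V₁ = 14685 J, P₂V₂ = 10906 J.
W = (14685 − 10906) / 0.4 = 9446 J.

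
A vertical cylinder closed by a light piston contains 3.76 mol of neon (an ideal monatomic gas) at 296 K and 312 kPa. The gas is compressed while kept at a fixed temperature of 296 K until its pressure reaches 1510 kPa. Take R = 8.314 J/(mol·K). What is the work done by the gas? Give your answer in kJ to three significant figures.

W ≈ -14.6 kJ

Isothermal process: W = nRT ln(V₂/V₁) = nRT ln(P₁/P₂).
W = (3.76)(8.314)(296) × ln(312/1510)
  = 9253 × ln(0.2066) = 9253 × -1.577
W_by_gas = -14591 J.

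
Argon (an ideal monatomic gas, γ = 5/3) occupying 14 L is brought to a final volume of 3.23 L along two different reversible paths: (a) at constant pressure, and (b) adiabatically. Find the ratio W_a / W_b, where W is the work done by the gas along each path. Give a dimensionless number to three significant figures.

Path (a) isobaric: W = P₁(V₂ − V₁) → W_a/(P₁V₁) = -0.7693.
Path (b) adiabatic: W = P₁V₁(1 − (V₁/V₂)^(γ−1))/(γ−1) → W_b/(P₁V₁) = -2.488.
W_a / W_b = -0.7693 / -2.488 = 0.3093.

W_a / W_b ≈ 0.309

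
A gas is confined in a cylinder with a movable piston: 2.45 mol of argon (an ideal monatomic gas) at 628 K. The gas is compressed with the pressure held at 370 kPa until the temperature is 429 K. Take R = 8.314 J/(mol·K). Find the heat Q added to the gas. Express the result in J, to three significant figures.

Isobaric: W = nRΔT = (2.45)(8.314)(-199) = -4053 J.
ΔU = nCᵥΔT with Cᵥ = 3R/2: ΔU = (2.45)(12.47)(-199) = -6080 J.
Q = ΔU + W = -6080 − 4053 = -10134 J.

Q ≈ -10100 J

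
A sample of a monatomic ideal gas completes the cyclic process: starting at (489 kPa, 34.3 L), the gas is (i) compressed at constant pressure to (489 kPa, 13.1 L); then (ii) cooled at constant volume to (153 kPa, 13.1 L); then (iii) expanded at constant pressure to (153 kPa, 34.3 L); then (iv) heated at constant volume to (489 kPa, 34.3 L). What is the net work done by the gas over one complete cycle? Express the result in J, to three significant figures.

Constant-volume legs do no work.
W(i) = (489)(13.1 − 34.3) = -10367 J; W(iii) = (153)(34.3 − 13.1) = 3244 J.
W_net = -10367 + 3244 = -7123 J (the counter-clockwise enclosed area).

W_net ≈ -7120 J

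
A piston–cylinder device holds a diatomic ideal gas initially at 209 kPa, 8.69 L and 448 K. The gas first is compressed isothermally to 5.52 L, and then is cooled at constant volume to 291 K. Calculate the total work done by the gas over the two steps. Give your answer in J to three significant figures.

W_total ≈ -824 J

Step 1 (isothermal): W = P₁V₁ ln(V₂/V₁) = (1816) ln(5.52/8.69) = -824.2 J.
Step 2 (isochoric): W = 0 (constant volume).
W_total = -824.2 + 0 = -824.2 J.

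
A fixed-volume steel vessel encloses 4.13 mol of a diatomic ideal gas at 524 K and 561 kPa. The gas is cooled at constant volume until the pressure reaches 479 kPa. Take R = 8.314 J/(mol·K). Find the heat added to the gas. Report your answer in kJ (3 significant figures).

Q ≈ -6.57 kJ

Constant volume ⇒ W = 0, so Q = ΔU = nCᵥΔT with Cᵥ = 5R/2 = 20.79 J/(mol·K).
At constant V, T₂/T₁ = P₂/P₁ ⇒ ΔT = T₁(P₂/P₁ − 1) = 524·(479/561 − 1) = -76.59 K.
ΔU = (4.13)(20.79)(-76.59) = -6575 J.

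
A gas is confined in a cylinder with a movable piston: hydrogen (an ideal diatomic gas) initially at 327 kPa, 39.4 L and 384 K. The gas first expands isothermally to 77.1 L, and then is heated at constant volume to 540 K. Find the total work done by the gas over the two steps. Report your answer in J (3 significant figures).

Step 1 (isothermal): W = P₁V₁ ln(V₂/V₁) = (12884) ln(77.1/39.4) = 8649 J.
Step 2 (isochoric): W = 0 (constant volume).
W_total = 8649 + 0 = 8649 J.

W_total ≈ 8650 J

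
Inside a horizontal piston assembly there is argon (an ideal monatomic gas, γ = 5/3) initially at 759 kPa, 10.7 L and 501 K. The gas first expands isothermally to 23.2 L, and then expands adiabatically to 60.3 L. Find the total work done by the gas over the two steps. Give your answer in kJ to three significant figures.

W_total ≈ 12.0 kJ

Step 1 (isothermal): W = P₁V₁ ln(V₂/V₁) = (8121) ln(23.2/10.7) = 6285 J.
After step 1: P = 350.1 kPa, V = 23.2 L, T = 501 K.
Step 2 (adiabatic): W = (P₁V₁ − P₂V₂)/(γ−1) = (8121 − 4296)/0.667 = 5738 J.
W_total = 6285 + 5738 = 12023 J.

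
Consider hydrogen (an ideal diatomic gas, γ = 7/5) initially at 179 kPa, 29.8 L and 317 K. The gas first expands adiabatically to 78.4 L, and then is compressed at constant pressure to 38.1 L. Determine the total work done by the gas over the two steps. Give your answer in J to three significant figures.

W_total ≈ 2420 J

Step 1 (adiabatic): W = (P₁V₁ − P₂V₂)/(γ−1) = (5334 − 3623)/0.4 = 4279 J.
After step 1: P = 46.21 kPa, V = 78.4 L, T = 215.3 K.
Step 2 (isobaric): W = PΔV = (46.21 kPa)(38.1 − 78.4 L) = -1862 J.
W_total = 4279 − 1862 = 2417 J.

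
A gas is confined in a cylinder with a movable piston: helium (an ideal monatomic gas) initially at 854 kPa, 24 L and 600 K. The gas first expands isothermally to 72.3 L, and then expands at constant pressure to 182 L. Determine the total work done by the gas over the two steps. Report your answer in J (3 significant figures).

W_total ≈ 53700 J

Step 1 (isothermal): W = P₁V₁ ln(V₂/V₁) = (20496) ln(72.3/24) = 22602 J.
After step 1: P = 283.5 kPa, V = 72.3 L, T = 600 K.
Step 2 (isobaric): W = PΔV = (283.5 kPa)(182 − 72.3 L) = 31098 J.
W_total = 22602 + 31098 = 53701 J.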